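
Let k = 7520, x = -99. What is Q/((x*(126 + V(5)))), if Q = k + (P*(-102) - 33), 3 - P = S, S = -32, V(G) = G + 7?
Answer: -3917/13662 ≈ -0.28671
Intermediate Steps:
V(G) = 7 + G
P = 35 (P = 3 - 1*(-32) = 3 + 32 = 35)
Q = 3917 (Q = 7520 + (35*(-102) - 33) = 7520 + (-3570 - 33) = 7520 - 3603 = 3917)
Q/((x*(126 + V(5)))) = 3917/((-99*(126 + (7 + 5)))) = 3917/((-99*(126 + 12))) = 3917/((-99*138)) = 3917/(-13662) = 3917*(-1/13662) = -3917/13662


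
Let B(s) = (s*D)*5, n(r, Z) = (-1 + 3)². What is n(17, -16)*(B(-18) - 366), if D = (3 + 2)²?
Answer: -10464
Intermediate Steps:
D = 25 (D = 5² = 25)
n(r, Z) = 4 (n(r, Z) = 2² = 4)
B(s) = 125*s (B(s) = (s*25)*5 = (25*s)*5 = 125*s)
n(17, -16)*(B(-18) - 366) = 4*(125*(-18) - 366) = 4*(-2250 - 366) = 4*(-2616) = -10464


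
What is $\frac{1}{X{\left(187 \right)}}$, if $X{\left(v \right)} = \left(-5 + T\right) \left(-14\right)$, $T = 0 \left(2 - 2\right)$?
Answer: $\frac{1}{70} \approx 0.014286$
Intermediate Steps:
$T = 0$ ($T = 0 \cdot 0 = 0$)
$X{\left(v \right)} = 70$ ($X{\left(v \right)} = \left(-5 + 0\right) \left(-14\right) = \left(-5\right) \left(-14\right) = 70$)
$\frac{1}{X{\left(187 \right)}} = \frac{1}{70}$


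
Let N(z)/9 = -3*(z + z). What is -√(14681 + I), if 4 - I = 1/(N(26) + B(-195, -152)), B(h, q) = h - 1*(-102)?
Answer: -√32909218662/1497 ≈ -121.18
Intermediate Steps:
B(h, q) = 102 + h (B(h, q) = h + 102 = 102 + h)
N(z) = -54*z (N(z) = 9*(-3*(z + z)) = 9*(-6*z) = -54*z)
I = 5989/1497 (I = 4 - 1/(-54*26 + (102 - 195)) = 4 - 1/(-1404 - 93) = 4 - 1/(-1497) = 4 - 1*(-1/1497) = 4 + 1/1497 = 5989/1497 ≈ 4.0007)
-√(14681 + I) = -√(14681 + 5989/1497) = -√(21983446/1497) = -√32909218662/1497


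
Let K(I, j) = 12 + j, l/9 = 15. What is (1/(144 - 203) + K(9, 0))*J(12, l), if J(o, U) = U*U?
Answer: 12885075/59 ≈ 2.1839e+5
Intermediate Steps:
l = 135 (l = 9*15 = 135)
J(o, U) = U²
(1/(144 - 203) + K(9, 0))*J(12, l) = (1/(144 - 203) + (12 + 0))*135² = (1/(-59) + 12)*18225 = (-1/59 + 12)*18225 = (707/59)*18225 = 12885075/59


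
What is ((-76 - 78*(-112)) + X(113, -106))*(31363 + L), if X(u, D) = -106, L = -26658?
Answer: 40246570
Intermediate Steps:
((-76 - 78*(-112)) + X(113, -106))*(31363 + L) = ((-76 - 78*(-112)) - 106)*(31363 - 26658) = ((-76 + 8736) - 106)*4705 = (8660 - 106)*4705 = 8554*4705 = 40246570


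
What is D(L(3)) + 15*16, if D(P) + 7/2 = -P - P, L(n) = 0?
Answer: 473/2 ≈ 236.50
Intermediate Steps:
D(P) = -7/2 - 2*P (D(P) = -7/2 + (-P - P) = -7/2 - 2*P)
D(L(3)) + 15*16 = (-7/2 - 2*0) + 15*16 = (-7/2 + 0) + 240 = -7/2 + 240 = 473/2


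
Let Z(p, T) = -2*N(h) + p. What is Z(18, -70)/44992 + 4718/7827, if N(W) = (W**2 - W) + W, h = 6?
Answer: 105924799/176076192 ≈ 0.60159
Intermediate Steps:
N(W) = W**2
Z(p, T) = -72 + p (Z(p, T) = -2*6**2 + p = -2*36 + p = -72 + p)
Z(18, -70)/44992 + 4718/7827 = (-72 + 18)/44992 + 4718/7827 = -54*1/44992 + 4718*(1/7827) = -27/22496 + 4718/7827 = 105924799/176076192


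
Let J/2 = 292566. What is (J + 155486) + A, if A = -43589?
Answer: 697029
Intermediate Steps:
J = 585132 (J = 2*292566 = 585132)
(J + 155486) + A = (585132 + 155486) - 43589 = 740618 - 43589 = 697029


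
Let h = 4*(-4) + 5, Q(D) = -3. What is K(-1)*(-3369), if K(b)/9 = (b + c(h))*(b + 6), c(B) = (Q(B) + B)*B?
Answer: -23195565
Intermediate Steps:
h = -11 (h = -16 + 5 = -11)
c(B) = B*(-3 + B) (c(B) = (-3 + B)*B = B*(-3 + B))
K(b) = 9*(6 + b)*(154 + b) (K(b) = 9*((b - 11*(-3 - 11))*(b + 6)) = 9*((b - 11*(-14))*(6 + b)) = 9*((b + 154)*(6 + b)) = 9*((154 + b)*(6 + b)) = 9*((6 + b)*(154 + b)) = 9*(6 + b)*(154 + b))
K(-1)*(-3369) = (8316 + 9*(-1)² + 1440*(-1))*(-3369) = (8316 + 9*1 - 1440)*(-3369) = (8316 + 9 - 1440)*(-3369) = 6885*(-3369) = -23195565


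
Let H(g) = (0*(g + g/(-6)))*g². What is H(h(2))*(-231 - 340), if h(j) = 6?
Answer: 0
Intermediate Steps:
H(g) = 0 (H(g) = (0*(g + g*(-⅙)))*g² = (0*(g - g/6))*g² = (0*(5*g/6))*g² = 0*g² = 0)
H(h(2))*(-231 - 340) = 0*(-231 - 340) = 0*(-571) = 0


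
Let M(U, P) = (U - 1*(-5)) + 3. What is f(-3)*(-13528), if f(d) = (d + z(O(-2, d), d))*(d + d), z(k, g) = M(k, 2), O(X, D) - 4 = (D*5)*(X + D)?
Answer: 6818112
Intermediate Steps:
M(U, P) = 8 + U (M(U, P) = (U + 5) + 3 = (5 + U) + 3 = 8 + U)
O(X, D) = 4 + 5*D*(D + X) (O(X, D) = 4 + (D*5)*(X + D) = 4 + (5*D)*(D + X) = 4 + 5*D*(D + X))
z(k, g) = 8 + k
f(d) = 2*d*(12 - 9*d + 5*d²) (f(d) = (d + (8 + (4 + 5*d² + 5*d*(-2))))*(d + d) = (d + (8 + (4 + 5*d² - 10*d)))*(2*d) = (d + (8 + (4 - 10*d + 5*d²)))*(2*d) = (d + (12 - 10*d + 5*d²))*(2*d) = (12 - 9*d + 5*d²)*(2*d) = 2*d*(12 - 9*d + 5*d²))
f(-3)*(-13528) = (2*(-3)*(12 - 9*(-3) + 5*(-3)²))*(-13528) = (2*(-3)*(12 + 27 + 5*9))*(-13528) = (2*(-3)*(12 + 27 + 45))*(-13528) = (2*(-3)*84)*(-13528) = -504*(-13528) = 6818112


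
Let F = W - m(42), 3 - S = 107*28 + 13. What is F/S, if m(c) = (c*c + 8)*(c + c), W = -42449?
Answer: 191297/3006 ≈ 63.638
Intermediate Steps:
m(c) = 2*c*(8 + c**2) (m(c) = (c**2 + 8)*(2*c) = (8 + c**2)*(2*c) = 2*c*(8 + c**2))
S = -3006 (S = 3 - (107*28 + 13) = 3 - (2996 + 13) = 3 - 1*3009 = 3 - 3009 = -3006)
F = -191297 (F = -42449 - 2*42*(8 + 42**2) = -42449 - 2*42*(8 + 1764) = -42449 - 2*42*1772 = -42449 - 1*148848 = -42449 - 148848 = -191297)
F/S = -191297/(-3006) = -191297*(-1/3006) = 191297/3006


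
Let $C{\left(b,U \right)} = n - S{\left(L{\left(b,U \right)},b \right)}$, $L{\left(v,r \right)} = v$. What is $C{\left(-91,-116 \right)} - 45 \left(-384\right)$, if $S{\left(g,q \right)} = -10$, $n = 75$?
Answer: $17365$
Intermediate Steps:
$C{\left(b,U \right)} = 85$ ($C{\left(b,U \right)} = 75 - -10 = 75 + 10 = 85$)
$C{\left(-91,-116 \right)} - 45 \left(-384\right) = 85 - 45 \left(-384\right) = 85 - -17280 = 85 + 17280 = 17365$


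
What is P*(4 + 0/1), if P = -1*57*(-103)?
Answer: 23484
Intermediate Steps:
P = 5871 (P = -57*(-103) = 5871)
P*(4 + 0/1) = 5871*(4 + 0/1) = 5871*(4 + 0*1) = 5871*(4 + 0) = 5871*4 = 23484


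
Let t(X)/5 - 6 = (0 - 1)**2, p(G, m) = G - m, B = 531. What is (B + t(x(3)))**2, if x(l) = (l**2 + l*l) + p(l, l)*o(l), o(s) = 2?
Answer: 320356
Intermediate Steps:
x(l) = 2*l**2 (x(l) = (l**2 + l*l) + (l - l)*2 = (l**2 + l**2) + 0*2 = 2*l**2 + 0 = 2*l**2)
t(X) = 35 (t(X) = 30 + 5*(0 - 1)**2 = 30 + 5*(-1)**2 = 30 + 5*1 = 30 + 5 = 35)
(B + t(x(3)))**2 = (531 + 35)**2 = 566**2 = 320356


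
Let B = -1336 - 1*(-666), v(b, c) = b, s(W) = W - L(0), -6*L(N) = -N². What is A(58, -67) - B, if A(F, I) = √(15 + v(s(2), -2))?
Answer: 670 + √17 ≈ 674.12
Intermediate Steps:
L(N) = N²/6 (L(N) = -(-1)*N²/6 = N²/6)
s(W) = W (s(W) = W - 0²/6 = W - 0/6 = W - 1*0 = W + 0 = W)
B = -670 (B = -1336 + 666 = -670)
A(F, I) = √17 (A(F, I) = √(15 + 2) = √17)
A(58, -67) - B = √17 - 1*(-670) = √17 + 670 = 670 + √17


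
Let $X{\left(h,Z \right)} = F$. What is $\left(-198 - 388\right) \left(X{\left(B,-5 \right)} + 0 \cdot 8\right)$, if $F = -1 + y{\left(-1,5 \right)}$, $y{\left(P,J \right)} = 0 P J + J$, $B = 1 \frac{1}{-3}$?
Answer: $-2344$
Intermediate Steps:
$B = - \frac{1}{3}$ ($B = 1 \left(- \frac{1}{3}\right) = - \frac{1}{3} \approx -0.33333$)
$y{\left(P,J \right)} = J$ ($y{\left(P,J \right)} = 0 J + J = 0 + J = J$)
$F = 4$ ($F = -1 + 5 = 4$)
$X{\left(h,Z \right)} = 4$
$\left(-198 - 388\right) \left(X{\left(B,-5 \right)} + 0 \cdot 8\right) = \left(-198 - 388\right) \left(4 + 0 \cdot 8\right) = - 586 \left(4 + 0\right) = \left(-586\right) 4 = -2344$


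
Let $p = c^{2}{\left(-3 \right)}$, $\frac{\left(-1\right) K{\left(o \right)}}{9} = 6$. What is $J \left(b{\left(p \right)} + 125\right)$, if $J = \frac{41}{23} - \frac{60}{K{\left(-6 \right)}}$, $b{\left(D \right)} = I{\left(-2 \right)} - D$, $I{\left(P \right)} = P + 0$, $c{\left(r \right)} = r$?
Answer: $\frac{22762}{69} \approx 329.88$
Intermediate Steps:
$K{\left(o \right)} = -54$ ($K{\left(o \right)} = \left(-9\right) 6 = -54$)
$I{\left(P \right)} = P$
$p = 9$ ($p = \left(-3\right)^{2} = 9$)
$b{\left(D \right)} = -2 - D$
$J = \frac{599}{207}$ ($J = \frac{41}{23} - \frac{60}{-54} = 41 \cdot \frac{1}{23} - - \frac{10}{9} = \frac{41}{23} + \frac{10}{9} = \frac{599}{207} \approx 2.8937$)
$J \left(b{\left(p \right)} + 125\right) = \frac{599 \left(\left(-2 - 9\right) + 125\right)}{207} = \frac{599 \left(-11 + 125\right)}{207} = \frac{599}{207} \cdot 114 = \frac{22762}{69}$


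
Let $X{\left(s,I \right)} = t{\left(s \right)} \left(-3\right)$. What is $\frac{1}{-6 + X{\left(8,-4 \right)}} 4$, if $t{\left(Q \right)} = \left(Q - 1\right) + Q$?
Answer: $- \frac{4}{51} \approx -0.078431$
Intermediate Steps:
$t{\left(Q \right)} = -1 + 2 Q$ ($t{\left(Q \right)} = \left(-1 + Q\right) + Q = -1 + 2 Q$)
$X{\left(s,I \right)} = 3 - 6 s$ ($X{\left(s,I \right)} = \left(-1 + 2 s\right) \left(-3\right) = 3 - 6 s$)
$\frac{1}{-6 + X{\left(8,-4 \right)}} 4 = \frac{1}{-6 + \left(3 - 48\right)} 4 = \frac{1}{-6 - 45} \cdot 4 = \frac{1}{-51} \cdot 4 = \left(- \frac{1}{51}\right) 4 = - \frac{4}{51}$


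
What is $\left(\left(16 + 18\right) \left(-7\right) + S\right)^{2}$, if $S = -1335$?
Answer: $2474329$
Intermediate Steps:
$\left(\left(16 + 18\right) \left(-7\right) + S\right)^{2} = \left(\left(16 + 18\right) \left(-7\right) - 1335\right)^{2} = \left(34 \left(-7\right) - 1335\right)^{2} = \left(-238 - 1335\right)^{2} = \left(-1573\right)^{2} = 2474329$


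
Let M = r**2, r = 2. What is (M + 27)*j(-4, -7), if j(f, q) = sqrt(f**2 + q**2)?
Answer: 31*sqrt(65) ≈ 249.93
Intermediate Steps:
M = 4 (M = 2**2 = 4)
(M + 27)*j(-4, -7) = (4 + 27)*sqrt((-4)**2 + (-7)**2) = 31*sqrt(16 + 49) = 31*sqrt(65)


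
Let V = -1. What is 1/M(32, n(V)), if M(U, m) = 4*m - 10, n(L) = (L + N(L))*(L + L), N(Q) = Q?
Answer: ⅙ ≈ 0.16667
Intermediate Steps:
n(L) = 4*L² (n(L) = (L + L)*(L + L) = (2*L)*(2*L) = 4*L²)
M(U, m) = -10 + 4*m
1/M(32, n(V)) = 1/(-10 + 4*(4*(-1)²)) = 1/(-10 + 4*(4*1)) = 1/(-10 + 4*4) = 1/(-10 + 16) = 1/6 = ⅙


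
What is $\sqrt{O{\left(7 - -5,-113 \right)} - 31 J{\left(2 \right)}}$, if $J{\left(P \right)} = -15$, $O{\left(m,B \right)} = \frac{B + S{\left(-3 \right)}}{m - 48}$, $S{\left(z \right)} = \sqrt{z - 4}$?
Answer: $\frac{\sqrt{16853 - i \sqrt{7}}}{6} \approx 21.637 - 0.0016984 i$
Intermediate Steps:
$S{\left(z \right)} = \sqrt{-4 + z}$
$O{\left(m,B \right)} = \frac{B + i \sqrt{7}}{-48 + m}$ ($O{\left(m,B \right)} = \frac{B + \sqrt{-4 - 3}}{m - 48} = \frac{B + \sqrt{-7}}{-48 + m} = \frac{B + i \sqrt{7}}{-48 + m}$)
$\sqrt{O{\left(7 - -5,-113 \right)} - 31 J{\left(2 \right)}} = \sqrt{\frac{-113 + i \sqrt{7}}{-48 + \left(7 - -5\right)} - -465} = \sqrt{\frac{-113 + i \sqrt{7}}{-48 + \left(7 + 5\right)} + 465} = \sqrt{\frac{-113 + i \sqrt{7}}{-48 + 12} + 465} = \sqrt{\frac{-113 + i \sqrt{7}}{-36} + 465} = \sqrt{- \frac{-113 + i \sqrt{7}}{36} + 465} = \sqrt{\left(\frac{113}{36} - \frac{i \sqrt{7}}{36}\right) + 465} = \sqrt{\frac{16853}{36} - \frac{i \sqrt{7}}{36}}$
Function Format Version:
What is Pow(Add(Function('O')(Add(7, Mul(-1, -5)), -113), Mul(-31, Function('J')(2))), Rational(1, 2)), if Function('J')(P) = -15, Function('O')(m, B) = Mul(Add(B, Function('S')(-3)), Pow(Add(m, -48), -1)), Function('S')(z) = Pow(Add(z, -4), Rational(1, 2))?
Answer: Mul(Rational(1, 6), Pow(Add(16853, Mul(-1, I, Pow(7, Rational(1, 2)))), Rational(1, 2))) ≈ Add(21.637, Mul(-0.0016984, I))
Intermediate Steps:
Function('S')(z) = Pow(Add(-4, z), Rational(1, 2))
Function('O')(m, B) = Mul(Pow(Add(-48, m), -1), Add(B, Mul(I, Pow(7, Rational(1, 2))))) (Function('O')(m, B) = Mul(Add(B, Pow(Add(-4, -3), Rational(1, 2))), Pow(Add(m, -48), -1)) = Mul(Add(B, Pow(-7, Rational(1, 2))), Pow(Add(-48, m), -1)) = Mul(Add(B, Mul(I, Pow(7, Rational(1, 2)))), Pow(Add(-48, m), -1)) = Mul(Pow(Add(-48, m), -1), Add(B, Mul(I, Pow(7, Rational(1, 2))))))
Pow(Add(Function('O')(Add(7, Mul(-1, -5)), -113), Mul(-31, Function('J')(2))), Rational(1, 2)) = Pow(Add(Mul(Pow(Add(-48, Add(7, Mul(-1, -5))), -1), Add(-113, Mul(I, Pow(7, Rational(1, 2))))), Mul(-31, -15)), Rational(1, 2)) = Pow(Add(Mul(Pow(Add(-48, Add(7, 5)), -1), Add(-113, Mul(I, Pow(7, Rational(1, 2))))), 465), Rational(1, 2)) = Pow(Add(Mul(Pow(Add(-48, 12), -1), Add(-113, Mul(I, Pow(7, Rational(1, 2))))), 465), Rational(1, 2)) = Pow(Add(Mul(Pow(-36, -1), Add(-113, Mul(I, Pow(7, Rational(1, 2))))), 465), Rational(1, 2)) = Pow(Add(Mul(Rational(-1, 36), Add(-113, Mul(I, Pow(7, Rational(1, 2))))), 465), Rational(1, 2)) = Pow(Add(Add(Rational(113, 36), Mul(Rational(-1, 36), I, Pow(7, Rational(1, 2)))), 465), Rational(1, 2)) = Pow(Add(Rational(16853, 36), Mul(Rational(-1, 36), I, Pow(7, Rational(1, 2)))), Rational(1, 2))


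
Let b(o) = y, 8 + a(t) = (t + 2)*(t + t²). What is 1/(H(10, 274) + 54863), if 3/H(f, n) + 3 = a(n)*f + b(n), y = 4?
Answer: 207965921/11409634323826 ≈ 1.8227e-5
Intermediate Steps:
a(t) = -8 + (2 + t)*(t + t²) (a(t) = -8 + (t + 2)*(t + t²) = -8 + (2 + t)*(t + t²))
b(o) = 4
H(f, n) = 3/(1 + f*(-8 + n³ + 2*n + 3*n²)) (H(f, n) = 3/(-3 + ((-8 + n³ + 2*n + 3*n²)*f + 4)) = 3/(-3 + (f*(-8 + n³ + 2*n + 3*n²) + 4)) = 3/(-3 + (4 + f*(-8 + n³ + 2*n + 3*n²))) = 3/(1 + f*(-8 + n³ + 2*n + 3*n²)))
1/(H(10, 274) + 54863) = 1/(3/(1 + 10*(-8 + 274³ + 2*274 + 3*274²)) + 54863) = 1/(3/(1 + 10*(-8 + 20570824 + 548 + 3*75076)) + 54863) = 1/(3/(1 + 10*(-8 + 20570824 + 548 + 225228)) + 54863) = 1/(3/(1 + 10*20796592) + 54863) = 1/(3/(1 + 207965920) + 54863) = 1/(3/207965921 + 54863) = 1/(11409634323826/207965921) = 207965921/11409634323826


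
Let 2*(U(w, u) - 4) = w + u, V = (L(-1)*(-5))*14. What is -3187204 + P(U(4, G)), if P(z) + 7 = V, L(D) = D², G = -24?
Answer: -3187281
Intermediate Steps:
V = -70 (V = ((-1)²*(-5))*14 = (1*(-5))*14 = -5*14 = -70)
U(w, u) = 4 + u/2 + w/2 (U(w, u) = 4 + (w + u)/2 = 4 + (u + w)/2 = 4 + (u/2 + w/2) = 4 + u/2 + w/2)
P(z) = -77 (P(z) = -7 - 70 = -77)
-3187204 + P(U(4, G)) = -3187204 - 77 = -3187281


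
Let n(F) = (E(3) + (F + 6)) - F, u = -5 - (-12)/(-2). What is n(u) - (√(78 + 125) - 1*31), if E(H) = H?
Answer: 40 - √203 ≈ 25.752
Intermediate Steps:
u = -11 (u = -5 - (-12)*(-1)/2 = -5 - 4*3/2 = -5 - 6 = -11)
n(F) = 9 (n(F) = (3 + (F + 6)) - F = (3 + (6 + F)) - F = (9 + F) - F = 9)
n(u) - (√(78 + 125) - 1*31) = 9 - (√(78 + 125) - 1*31) = 9 - (√203 - 31) = 9 - (-31 + √203) = 9 + (31 - √203) = 40 - √203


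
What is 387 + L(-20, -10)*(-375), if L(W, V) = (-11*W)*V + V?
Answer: 829137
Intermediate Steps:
L(W, V) = V - 11*V*W (L(W, V) = -11*V*W + V = V - 11*V*W)
387 + L(-20, -10)*(-375) = 387 - 10*(1 - 11*(-20))*(-375) = 387 - 10*(1 + 220)*(-375) = 387 - 10*221*(-375) = 387 - 2210*(-375) = 387 + 828750 = 829137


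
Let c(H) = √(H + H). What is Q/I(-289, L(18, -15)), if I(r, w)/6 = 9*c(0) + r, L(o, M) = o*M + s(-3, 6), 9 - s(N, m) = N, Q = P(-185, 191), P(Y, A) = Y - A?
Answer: 188/867 ≈ 0.21684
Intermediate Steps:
Q = -376 (Q = -185 - 1*191 = -185 - 191 = -376)
s(N, m) = 9 - N
c(H) = √2*√H (c(H) = √(2*H) = √2*√H)
L(o, M) = 12 + M*o (L(o, M) = o*M + (9 - 1*(-3)) = M*o + (9 + 3) = M*o + 12 = 12 + M*o)
I(r, w) = 6*r (I(r, w) = 6*(9*(√2*√0) + r) = 6*(9*(√2*0) + r) = 6*(9*0 + r) = 6*(0 + r) = 6*r)
Q/I(-289, L(18, -15)) = -376/(6*(-289)) = -376/(-1734) = -376*(-1/1734) = 188/867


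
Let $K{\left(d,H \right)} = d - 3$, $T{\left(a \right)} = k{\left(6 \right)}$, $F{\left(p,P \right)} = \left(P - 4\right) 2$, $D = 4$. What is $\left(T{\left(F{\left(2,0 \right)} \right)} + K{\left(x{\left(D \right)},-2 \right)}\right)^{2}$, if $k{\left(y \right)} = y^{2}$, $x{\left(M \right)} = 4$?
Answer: $1369$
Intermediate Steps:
$F{\left(p,P \right)} = -8 + 2 P$ ($F{\left(p,P \right)} = \left(-4 + P\right) 2 = -8 + 2 P$)
$T{\left(a \right)} = 36$ ($T{\left(a \right)} = 6^{2} = 36$)
$K{\left(d,H \right)} = -3 + d$
$\left(T{\left(F{\left(2,0 \right)} \right)} + K{\left(x{\left(D \right)},-2 \right)}\right)^{2} = \left(36 + \left(-3 + 4\right)\right)^{2} = \left(36 + 1\right)^{2} = 37^{2} = 1369$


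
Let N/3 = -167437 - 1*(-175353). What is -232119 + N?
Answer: -208371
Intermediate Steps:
N = 23748 (N = 3*(-167437 - 1*(-175353)) = 3*(-167437 + 175353) = 3*7916 = 23748)
-232119 + N = -232119 + 23748 = -208371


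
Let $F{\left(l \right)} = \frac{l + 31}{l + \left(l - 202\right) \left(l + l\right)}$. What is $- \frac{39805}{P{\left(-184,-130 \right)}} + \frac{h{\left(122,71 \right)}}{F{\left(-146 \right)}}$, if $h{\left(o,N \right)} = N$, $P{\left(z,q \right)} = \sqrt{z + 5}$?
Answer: $- \frac{1440874}{23} + \frac{39805 i \sqrt{179}}{179} \approx -62647.0 + 2975.2 i$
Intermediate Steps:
$P{\left(z,q \right)} = \sqrt{5 + z}$
$F{\left(l \right)} = \frac{31 + l}{l + 2 l \left(-202 + l\right)}$ ($F{\left(l \right)} = \frac{31 + l}{l + \left(-202 + l\right) 2 l} = \frac{31 + l}{l + 2 l \left(-202 + l\right)}$)
$- \frac{39805}{P{\left(-184,-130 \right)}} + \frac{h{\left(122,71 \right)}}{F{\left(-146 \right)}} = - \frac{39805}{\sqrt{5 - 184}} + \frac{71}{\frac{1}{-146} \frac{1}{-403 + 2 \left(-146\right)} \left(31 - 146\right)} = - \frac{39805}{\sqrt{-179}} + \frac{71}{\left(- \frac{1}{146}\right) \frac{1}{-403 - 292} \left(-115\right)} = - \frac{39805}{i \sqrt{179}} + \frac{71}{\left(- \frac{1}{146}\right) \frac{1}{-695} \left(-115\right)} = - 39805 \left(- \frac{i \sqrt{179}}{179}\right) + \frac{71}{\left(- \frac{1}{146}\right) \left(- \frac{1}{695}\right) \left(-115\right)} = \frac{39805 i \sqrt{179}}{179} + \frac{71}{- \frac{23}{20294}} = \frac{39805 i \sqrt{179}}{179} + 71 \left(- \frac{20294}{23}\right) = \frac{39805 i \sqrt{179}}{179} - \frac{1440874}{23} = - \frac{1440874}{23} + \frac{39805 i \sqrt{179}}{179}$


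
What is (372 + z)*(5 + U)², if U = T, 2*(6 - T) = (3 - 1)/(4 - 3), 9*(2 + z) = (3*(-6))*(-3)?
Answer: 37600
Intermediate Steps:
z = 4 (z = -2 + ((3*(-6))*(-3))/9 = -2 + (-18*(-3))/9 = -2 + (⅑)*54 = -2 + 6 = 4)
T = 5 (T = 6 - (3 - 1)/(2*(4 - 3)) = 6 - 1/1 = 6 - 1 = 5)
U = 5
(372 + z)*(5 + U)² = (372 + 4)*(5 + 5)² = 376*10² = 376*100 = 37600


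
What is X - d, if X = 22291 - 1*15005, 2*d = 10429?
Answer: 4143/2 ≈ 2071.5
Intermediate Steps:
d = 10429/2 (d = (½)*10429 = 10429/2 ≈ 5214.5)
X = 7286 (X = 22291 - 15005 = 7286)
X - d = 7286 - 1*10429/2 = 7286 - 10429/2 = 4143/2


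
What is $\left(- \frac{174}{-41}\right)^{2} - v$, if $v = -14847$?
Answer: $\frac{24988083}{1681} \approx 14865.0$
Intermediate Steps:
$\left(- \frac{174}{-41}\right)^{2} - v = \left(- \frac{174}{-41}\right)^{2} - -14847 = \left(\left(-174\right) \left(- \frac{1}{41}\right)\right)^{2} + 14847 = \left(\frac{174}{41}\right)^{2} + 14847 = \frac{30276}{1681} + 14847 = \frac{24988083}{1681}$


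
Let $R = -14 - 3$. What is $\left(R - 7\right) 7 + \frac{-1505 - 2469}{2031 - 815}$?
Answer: $- \frac{104131}{608} \approx -171.27$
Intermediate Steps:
$R = -17$ ($R = -14 - 3 = -17$)
$\left(R - 7\right) 7 + \frac{-1505 - 2469}{2031 - 815} = \left(-17 - 7\right) 7 + \frac{-1505 - 2469}{2031 - 815} = \left(-24\right) 7 - \frac{3974}{1216} = -168 - \frac{1987}{608} = - \frac{104131}{608}$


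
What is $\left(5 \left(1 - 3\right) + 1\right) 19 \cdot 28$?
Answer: $-4788$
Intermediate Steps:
$\left(5 \left(1 - 3\right) + 1\right) 19 \cdot 28 = \left(5 \left(-2\right) + 1\right) 19 \cdot 28 = \left(-10 + 1\right) 19 \cdot 28 = \left(-9\right) 19 \cdot 28 = \left(-171\right) 28 = -4788$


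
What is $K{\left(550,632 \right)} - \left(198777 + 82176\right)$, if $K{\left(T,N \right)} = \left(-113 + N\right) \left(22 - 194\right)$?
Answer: $-370221$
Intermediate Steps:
$K{\left(T,N \right)} = 19436 - 172 N$ ($K{\left(T,N \right)} = \left(-113 + N\right) \left(-172\right) = 19436 - 172 N$)
$K{\left(550,632 \right)} - \left(198777 + 82176\right) = \left(19436 - 108704\right) - \left(198777 + 82176\right) = \left(19436 - 108704\right) - 280953 = -89268 - 280953 = -370221$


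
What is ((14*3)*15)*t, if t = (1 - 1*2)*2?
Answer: -1260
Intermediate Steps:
t = -2 (t = (1 - 2)*2 = -1*2 = -2)
((14*3)*15)*t = ((14*3)*15)*(-2) = (42*15)*(-2) = 630*(-2) = -1260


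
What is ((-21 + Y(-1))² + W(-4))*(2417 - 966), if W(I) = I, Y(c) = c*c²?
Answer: 696480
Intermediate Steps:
Y(c) = c³
((-21 + Y(-1))² + W(-4))*(2417 - 966) = ((-21 + (-1)³)² - 4)*(2417 - 966) = ((-21 - 1)² - 4)*1451 = ((-22)² - 4)*1451 = (484 - 4)*1451 = 480*1451 = 696480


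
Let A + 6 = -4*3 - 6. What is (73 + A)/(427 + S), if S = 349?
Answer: 49/776 ≈ 0.063144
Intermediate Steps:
A = -24 (A = -6 + (-4*3 - 6) = -6 + (-12 - 6) = -6 - 18 = -24)
(73 + A)/(427 + S) = (73 - 24)/(427 + 349) = 49/776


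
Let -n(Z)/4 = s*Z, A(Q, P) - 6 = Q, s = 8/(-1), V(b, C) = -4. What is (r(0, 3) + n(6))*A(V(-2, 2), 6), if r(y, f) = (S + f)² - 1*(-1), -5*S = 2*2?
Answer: 9892/25 ≈ 395.68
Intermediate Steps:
s = -8 (s = 8*(-1) = -8)
A(Q, P) = 6 + Q
S = -⅘ (S = -2*2/5 = -⅕*4 = -⅘ ≈ -0.80000)
n(Z) = 32*Z (n(Z) = -(-32)*Z = 32*Z)
r(y, f) = 1 + (-⅘ + f)² (r(y, f) = (-⅘ + f)² - 1*(-1) = (-⅘ + f)² + 1 = 1 + (-⅘ + f)²)
(r(0, 3) + n(6))*A(V(-2, 2), 6) = ((1 + (-4 + 5*3)²/25) + 32*6)*(6 - 4) = ((1 + (-4 + 15)²/25) + 192)*2 = ((1 + (1/25)*11²) + 192)*2 = ((1 + (1/25)*121) + 192)*2 = ((1 + 121/25) + 192)*2 = (146/25 + 192)*2 = (4946/25)*2 = 9892/25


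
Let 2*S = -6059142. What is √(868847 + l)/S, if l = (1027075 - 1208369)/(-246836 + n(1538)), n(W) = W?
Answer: -5*√522795318420846/371573853579 ≈ -0.00030767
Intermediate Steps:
S = -3029571 (S = (½)*(-6059142) = -3029571)
l = 90647/122649 (l = (1027075 - 1208369)/(-246836 + 1538) = -181294/(-245298) = -181294*(-1/245298) = 90647/122649 ≈ 0.73908)
√(868847 + l)/S = √(868847 + 90647/122649)/(-3029571) = √(106563306350/122649)*(-1/3029571) = (5*√522795318420846/122649)*(-1/3029571) = -5*√522795318420846/371573853579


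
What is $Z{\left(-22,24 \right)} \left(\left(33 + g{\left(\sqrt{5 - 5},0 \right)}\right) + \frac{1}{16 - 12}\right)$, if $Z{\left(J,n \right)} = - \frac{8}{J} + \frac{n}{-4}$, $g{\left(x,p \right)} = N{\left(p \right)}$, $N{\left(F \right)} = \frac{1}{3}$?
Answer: $- \frac{12493}{66} \approx -189.29$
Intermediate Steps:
$N{\left(F \right)} = \frac{1}{3}$
$g{\left(x,p \right)} = \frac{1}{3}$
$Z{\left(J,n \right)} = - \frac{8}{J} - \frac{n}{4}$ ($Z{\left(J,n \right)} = - \frac{8}{J} + n \left(- \frac{1}{4}\right) = - \frac{8}{J} - \frac{n}{4}$)
$Z{\left(-22,24 \right)} \left(\left(33 + g{\left(\sqrt{5 - 5},0 \right)}\right) + \frac{1}{16 - 12}\right) = \left(- \frac{8}{-22} - 6\right) \left(\left(33 + \frac{1}{3}\right) + \frac{1}{16 - 12}\right) = \left(\left(-8\right) \left(- \frac{1}{22}\right) - 6\right) \left(\frac{100}{3} + \frac{1}{4}\right) = \left(\frac{4}{11} - 6\right) \left(\frac{100}{3} + \frac{1}{4}\right) = \left(- \frac{62}{11}\right) \frac{403}{12} = - \frac{12493}{66}$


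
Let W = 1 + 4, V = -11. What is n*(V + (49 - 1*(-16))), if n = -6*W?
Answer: -1620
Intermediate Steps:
W = 5
n = -30 (n = -6*5 = -30)
n*(V + (49 - 1*(-16))) = -30*(-11 + (49 - 1*(-16))) = -30*(-11 + (49 + 16)) = -30*(-11 + 65) = -30*54 = -1620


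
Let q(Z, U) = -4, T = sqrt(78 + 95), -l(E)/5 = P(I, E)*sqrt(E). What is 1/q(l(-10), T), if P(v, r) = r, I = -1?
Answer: -1/4 ≈ -0.25000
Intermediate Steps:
l(E) = -5*E**(3/2) (l(E) = -5*E*sqrt(E) = -5*E**(3/2))
T = sqrt(173) ≈ 13.153
1/q(l(-10), T) = 1/(-4) = -1/4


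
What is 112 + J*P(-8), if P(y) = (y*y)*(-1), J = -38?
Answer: 2544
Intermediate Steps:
P(y) = -y² (P(y) = y²*(-1) = -y²)
112 + J*P(-8) = 112 - (-38)*(-8)² = 112 - (-38)*64 = 112 - 38*(-64) = 112 + 2432 = 2544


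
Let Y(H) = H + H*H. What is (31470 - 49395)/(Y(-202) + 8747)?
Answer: -17925/49349 ≈ -0.36323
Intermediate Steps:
Y(H) = H + H**2
(31470 - 49395)/(Y(-202) + 8747) = (31470 - 49395)/(-202*(1 - 202) + 8747) = -17925/(-202*(-201) + 8747) = -17925/(40602 + 8747) = -17925/49349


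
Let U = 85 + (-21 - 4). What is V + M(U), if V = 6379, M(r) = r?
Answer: 6439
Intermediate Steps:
U = 60 (U = 85 - 25 = 60)
V + M(U) = 6379 + 60 = 6439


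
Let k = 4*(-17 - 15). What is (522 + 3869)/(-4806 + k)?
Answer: -4391/4934 ≈ -0.88995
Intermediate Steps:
k = -128 (k = 4*(-32) = -128)
(522 + 3869)/(-4806 + k) = (522 + 3869)/(-4806 - 128) = 4391/(-4934) = 4391*(-1/4934) = -4391/4934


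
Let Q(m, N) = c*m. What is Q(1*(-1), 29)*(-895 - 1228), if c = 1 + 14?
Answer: 31845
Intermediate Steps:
c = 15
Q(m, N) = 15*m
Q(1*(-1), 29)*(-895 - 1228) = (15*(1*(-1)))*(-895 - 1228) = (15*(-1))*(-2123) = -15*(-2123) = 31845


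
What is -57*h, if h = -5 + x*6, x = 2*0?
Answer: 285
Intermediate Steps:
x = 0
h = -5 (h = -5 + 0*6 = -5 + 0 = -5)
-57*h = -57*(-5) = 285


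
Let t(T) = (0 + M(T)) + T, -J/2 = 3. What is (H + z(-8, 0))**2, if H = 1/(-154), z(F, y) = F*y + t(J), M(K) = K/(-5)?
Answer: 13697401/592900 ≈ 23.102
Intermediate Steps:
J = -6 (J = -2*3 = -6)
M(K) = -K/5 (M(K) = K*(-1/5) = -K/5)
t(T) = 4*T/5 (t(T) = (0 - T/5) + T = -T/5 + T = 4*T/5)
z(F, y) = -24/5 + F*y (z(F, y) = F*y + (4/5)*(-6) = F*y - 24/5 = -24/5 + F*y)
H = -1/154 ≈ -0.0064935
(H + z(-8, 0))**2 = (-1/154 + (-24/5 - 8*0))**2 = (-1/154 + (-24/5 + 0))**2 = (-1/154 - 24/5)**2 = (-3701/770)**2 = 13697401/592900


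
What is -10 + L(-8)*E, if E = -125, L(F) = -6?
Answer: 740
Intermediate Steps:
-10 + L(-8)*E = -10 - 6*(-125) = -10 + 750 = 740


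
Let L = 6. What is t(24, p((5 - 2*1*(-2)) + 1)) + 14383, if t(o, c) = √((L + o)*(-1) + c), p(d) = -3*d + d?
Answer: 14383 + 5*I*√2 ≈ 14383.0 + 7.0711*I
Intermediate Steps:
p(d) = -2*d
t(o, c) = √(-6 + c - o) (t(o, c) = √((6 + o)*(-1) + c) = √((-6 - o) + c) = √(-6 + c - o))
t(24, p((5 - 2*1*(-2)) + 1)) + 14383 = √(-6 - 2*((5 - 2*1*(-2)) + 1) - 1*24) + 14383 = √(-6 - 2*((5 - 2*(-2)) + 1) - 24) + 14383 = √(-6 - 2*((5 + 4) + 1) - 24) + 14383 = √(-6 - 2*(9 + 1) - 24) + 14383 = √(-6 - 2*10 - 24) + 14383 = √(-6 - 20 - 24) + 14383 = √(-50) + 14383 = 5*I*√2 + 14383 = 14383 + 5*I*√2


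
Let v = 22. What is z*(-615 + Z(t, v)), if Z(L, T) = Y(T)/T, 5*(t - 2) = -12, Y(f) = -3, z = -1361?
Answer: 18418413/22 ≈ 8.3720e+5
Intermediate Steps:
t = -⅖ (t = 2 + (⅕)*(-12) = 2 - 12/5 = -⅖ ≈ -0.40000)
Z(L, T) = -3/T
z*(-615 + Z(t, v)) = -1361*(-615 - 3/22) = -1361*(-13533/22) = 18418413/22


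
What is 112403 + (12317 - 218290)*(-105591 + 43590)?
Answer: 12770644376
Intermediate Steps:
112403 + (12317 - 218290)*(-105591 + 43590) = 112403 - 205973*(-62001) = 112403 + 12770531973 = 12770644376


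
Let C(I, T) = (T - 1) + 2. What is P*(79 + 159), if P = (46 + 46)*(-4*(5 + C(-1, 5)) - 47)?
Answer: -1992536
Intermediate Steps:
C(I, T) = 1 + T (C(I, T) = (-1 + T) + 2 = 1 + T)
P = -8372 (P = (46 + 46)*(-4*(5 + (1 + 5)) - 47) = 92*(-4*(5 + 6) - 47) = 92*(-4*11 - 47) = 92*(-44 - 47) = 92*(-91) = -8372)
P*(79 + 159) = -8372*(79 + 159) = -8372*238 = -1992536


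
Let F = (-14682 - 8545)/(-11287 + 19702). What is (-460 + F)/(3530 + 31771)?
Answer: -3894127/297057915 ≈ -0.013109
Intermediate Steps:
F = -23227/8415 ≈ -2.7602
(-460 + F)/(3530 + 31771) = (-460 - 23227/8415)/(3530 + 31771) = -3894127/8415/35301 = -3894127/8415*1/35301 = -3894127/297057915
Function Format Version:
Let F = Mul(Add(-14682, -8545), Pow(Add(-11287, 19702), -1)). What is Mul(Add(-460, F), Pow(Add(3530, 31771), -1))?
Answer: Rational(-3894127, 297057915) ≈ -0.013109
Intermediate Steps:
F = Rational(-23227, 8415) (F = Mul(-23227, Pow(8415, -1)) = Mul(-23227, Rational(1, 8415)) = Rational(-23227, 8415) ≈ -2.7602)
Mul(Add(-460, F), Pow(Add(3530, 31771), -1)) = Mul(Add(-460, Rational(-23227, 8415)), Pow(Add(3530, 31771), -1)) = Mul(Rational(-3894127, 8415), Pow(35301, -1)) = Mul(Rational(-3894127, 8415), Rational(1, 35301)) = Rational(-3894127, 297057915)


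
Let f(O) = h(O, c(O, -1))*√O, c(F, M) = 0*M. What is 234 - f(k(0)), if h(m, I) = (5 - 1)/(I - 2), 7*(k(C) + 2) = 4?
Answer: 234 + 2*I*√70/7 ≈ 234.0 + 2.3905*I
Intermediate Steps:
k(C) = -10/7 (k(C) = -2 + (⅐)*4 = -2 + 4/7 = -10/7)
c(F, M) = 0
h(m, I) = 4/(-2 + I)
f(O) = -2*√O (f(O) = (4/(-2 + 0))*√O = (4/(-2))*√O = (4*(-½))*√O = -2*√O)
234 - f(k(0)) = 234 - (-2)*√(-10/7) = 234 - (-2)*I*√70/7 = 234 + 2*I*√70/7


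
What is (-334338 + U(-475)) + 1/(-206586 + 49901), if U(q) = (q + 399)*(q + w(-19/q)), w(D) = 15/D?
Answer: -51194943531/156685 ≈ -3.2674e+5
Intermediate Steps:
U(q) = 4*q*(399 + q)/19 (U(q) = (q + 399)*(q + 15/((-19/q))) = (399 + q)*(q + 15*(-q/19)) = (399 + q)*(q - 15*q/19) = (399 + q)*(4*q/19) = 4*q*(399 + q)/19)
(-334338 + U(-475)) + 1/(-206586 + 49901) = (-334338 + (4/19)*(-475)*(399 - 475)) + 1/(-206586 + 49901) = (-334338 + (4/19)*(-475)*(-76)) + 1/(-156685) = (-334338 + 7600) - 1/156685 = -326738 - 1/156685 = -51194943531/156685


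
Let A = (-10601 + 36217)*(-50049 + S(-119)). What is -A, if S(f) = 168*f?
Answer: 1794170256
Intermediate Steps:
A = -1794170256 (A = (-10601 + 36217)*(-50049 + 168*(-119)) = 25616*(-50049 - 19992) = 25616*(-70041) = -1794170256)
-A = -1*(-1794170256) = 1794170256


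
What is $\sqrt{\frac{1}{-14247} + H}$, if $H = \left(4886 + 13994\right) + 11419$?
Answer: $\frac{2 \sqrt{170833343929}}{4749} \approx 174.07$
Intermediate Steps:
$H = 30299$ ($H = 18880 + 11419 = 30299$)
$\sqrt{\frac{1}{-14247} + H} = \sqrt{\frac{1}{-14247} + 30299} = \sqrt{- \frac{1}{14247} + 30299} = \sqrt{\frac{431669852}{14247}} = \frac{2 \sqrt{170833343929}}{4749}$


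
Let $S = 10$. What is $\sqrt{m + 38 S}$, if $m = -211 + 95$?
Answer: $2 \sqrt{66} \approx 16.248$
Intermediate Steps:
$m = -116$
$\sqrt{m + 38 S} = \sqrt{-116 + 38 \cdot 10} = \sqrt{-116 + 380} = \sqrt{264} = 2 \sqrt{66}$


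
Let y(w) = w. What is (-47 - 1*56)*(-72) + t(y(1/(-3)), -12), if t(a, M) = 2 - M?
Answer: 7430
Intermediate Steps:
(-47 - 1*56)*(-72) + t(y(1/(-3)), -12) = (-47 - 1*56)*(-72) + (2 - 1*(-12)) = (-47 - 56)*(-72) + (2 + 12) = -103*(-72) + 14 = 7416 + 14 = 7430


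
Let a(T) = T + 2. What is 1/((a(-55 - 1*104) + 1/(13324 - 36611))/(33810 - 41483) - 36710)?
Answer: -178681151/6559381397150 ≈ -2.7241e-5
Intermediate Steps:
a(T) = 2 + T
1/((a(-55 - 1*104) + 1/(13324 - 36611))/(33810 - 41483) - 36710) = 1/(((2 + (-55 - 1*104)) + 1/(13324 - 36611))/(33810 - 41483) - 36710) = 1/(((2 + (-55 - 104)) + 1/(-23287))/(-7673) - 36710) = 1/(((2 - 159) - 1/23287)*(-1/7673) - 36710) = 1/((-157 - 1/23287)*(-1/7673) - 36710) = 1/(-3656060/23287*(-1/7673) - 36710) = 1/(3656060/178681151 - 36710) = 1/(-6559381397150/178681151) = -178681151/6559381397150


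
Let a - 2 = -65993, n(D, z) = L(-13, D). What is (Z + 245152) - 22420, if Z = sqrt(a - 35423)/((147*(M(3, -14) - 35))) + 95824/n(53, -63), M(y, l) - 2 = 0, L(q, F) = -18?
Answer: 1956676/9 - I*sqrt(101414)/4851 ≈ 2.1741e+5 - 0.065647*I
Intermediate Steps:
n(D, z) = -18
M(y, l) = 2 (M(y, l) = 2 + 0 = 2)
a = -65991 (a = 2 - 65993 = -65991)
Z = -47912/9 - I*sqrt(101414)/4851 (Z = sqrt(-65991 - 35423)/((147*(2 - 35))) + 95824/(-18) = sqrt(-101414)/((147*(-33))) + 95824*(-1/18) = (I*sqrt(101414))/(-4851) - 47912/9 = (I*sqrt(101414))*(-1/4851) - 47912/9 = -I*sqrt(101414)/4851 - 47912/9 = -47912/9 - I*sqrt(101414)/4851 ≈ -5323.6 - 0.065647*I)
(Z + 245152) - 22420 = ((-47912/9 - I*sqrt(101414)/4851) + 245152) - 22420 = (2158456/9 - I*sqrt(101414)/4851) - 22420 = 1956676/9 - I*sqrt(101414)/4851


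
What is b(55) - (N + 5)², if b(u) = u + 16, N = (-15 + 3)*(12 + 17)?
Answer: -117578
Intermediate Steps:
N = -348 (N = -12*29 = -348)
b(u) = 16 + u
b(55) - (N + 5)² = (16 + 55) - (-348 + 5)² = 71 - 1*(-343)² = 71 - 1*117649 = 71 - 117649 = -117578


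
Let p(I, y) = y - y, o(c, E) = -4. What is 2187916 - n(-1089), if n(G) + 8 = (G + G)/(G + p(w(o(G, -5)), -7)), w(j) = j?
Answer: 2187922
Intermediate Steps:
p(I, y) = 0
n(G) = -6 (n(G) = -8 + (G + G)/(G + 0) = -8 + (2*G)/G = -8 + 2 = -6)
2187916 - n(-1089) = 2187916 - 1*(-6) = 2187916 + 6 = 2187922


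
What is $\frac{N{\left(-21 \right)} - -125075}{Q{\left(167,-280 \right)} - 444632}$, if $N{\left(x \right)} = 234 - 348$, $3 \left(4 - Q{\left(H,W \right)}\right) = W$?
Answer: $- \frac{374883}{1333604} \approx -0.28111$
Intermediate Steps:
$Q{\left(H,W \right)} = 4 - \frac{W}{3}$
$N{\left(x \right)} = -114$ ($N{\left(x \right)} = 234 - 348 = -114$)
$\frac{N{\left(-21 \right)} - -125075}{Q{\left(167,-280 \right)} - 444632} = \frac{-114 - -125075}{\left(4 - - \frac{280}{3}\right) - 444632} = \frac{-114 + 125075}{\left(4 + \frac{280}{3}\right) - 444632} = \frac{124961}{\frac{292}{3} - 444632} = \frac{124961}{- \frac{1333604}{3}} = 124961 \left(- \frac{3}{1333604}\right) = - \frac{374883}{1333604}$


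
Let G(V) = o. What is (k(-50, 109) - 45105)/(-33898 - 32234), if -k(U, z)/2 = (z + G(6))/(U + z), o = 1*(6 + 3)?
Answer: 45109/66132 ≈ 0.68211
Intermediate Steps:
o = 9 (o = 1*9 = 9)
G(V) = 9
k(U, z) = -2*(9 + z)/(U + z) (k(U, z) = -2*(z + 9)/(U + z) = -2*(9 + z)/(U + z))
(k(-50, 109) - 45105)/(-33898 - 32234) = (2*(-9 - 1*109)/(-50 + 109) - 45105)/(-33898 - 32234) = (2*(-9 - 109)/59 - 45105)/(-66132) = (2*(1/59)*(-118) - 45105)*(-1/66132) = (-4 - 45105)*(-1/66132) = -45109*(-1/66132) = 45109/66132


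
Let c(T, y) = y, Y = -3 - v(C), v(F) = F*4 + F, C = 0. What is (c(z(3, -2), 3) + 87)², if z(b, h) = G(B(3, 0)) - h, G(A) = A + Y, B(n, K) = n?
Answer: 8100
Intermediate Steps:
v(F) = 5*F (v(F) = 4*F + F = 5*F)
Y = -3 (Y = -3 - 5*0 = -3 - 1*0 = -3 + 0 = -3)
G(A) = -3 + A (G(A) = A - 3 = -3 + A)
z(b, h) = -h (z(b, h) = (-3 + 3) - h = 0 - h = -h)
(c(z(3, -2), 3) + 87)² = (3 + 87)² = 90² = 8100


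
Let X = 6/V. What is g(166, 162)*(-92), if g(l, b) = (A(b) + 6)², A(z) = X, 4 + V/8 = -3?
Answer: -626175/196 ≈ -3194.8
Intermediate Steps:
V = -56 (V = -32 + 8*(-3) = -32 - 24 = -56)
X = -3/28 (X = 6/(-56) = 6*(-1/56) = -3/28 ≈ -0.10714)
A(z) = -3/28
g(l, b) = 27225/784 (g(l, b) = (-3/28 + 6)² = (165/28)² = 27225/784)
g(166, 162)*(-92) = (27225/784)*(-92) = -626175/196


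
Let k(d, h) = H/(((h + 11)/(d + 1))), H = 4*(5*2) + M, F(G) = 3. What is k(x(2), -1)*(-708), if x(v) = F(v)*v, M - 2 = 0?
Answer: -104076/5 ≈ -20815.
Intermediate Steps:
M = 2 (M = 2 + 0 = 2)
H = 42 (H = 4*(5*2) + 2 = 4*10 + 2 = 40 + 2 = 42)
x(v) = 3*v
k(d, h) = 42*(1 + d)/(11 + h) (k(d, h) = 42/(((h + 11)/(d + 1))) = 42/(((11 + h)/(1 + d))) = 42*((1 + d)/(11 + h)) = 42*(1 + d)/(11 + h))
k(x(2), -1)*(-708) = (42*(1 + 3*2)/(11 - 1))*(-708) = (42*(1 + 6)/10)*(-708) = (42*(⅒)*7)*(-708) = (147/5)*(-708) = -104076/5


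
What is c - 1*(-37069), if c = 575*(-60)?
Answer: 2569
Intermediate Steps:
c = -34500
c - 1*(-37069) = -34500 - 1*(-37069) = -34500 + 37069 = 2569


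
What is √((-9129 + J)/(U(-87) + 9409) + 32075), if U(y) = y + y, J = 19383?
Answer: √2735618287565/9235 ≈ 179.10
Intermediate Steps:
U(y) = 2*y
√((-9129 + J)/(U(-87) + 9409) + 32075) = √((-9129 + 19383)/(2*(-87) + 9409) + 32075) = √(10254/(-174 + 9409) + 32075) = √(10254/9235 + 32075) = √(296222879/9235) = √2735618287565/9235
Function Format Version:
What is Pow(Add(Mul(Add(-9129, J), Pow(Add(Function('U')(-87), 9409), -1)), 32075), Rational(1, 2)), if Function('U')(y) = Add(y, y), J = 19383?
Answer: Mul(Rational(1, 9235), Pow(2735618287565, Rational(1, 2))) ≈ 179.10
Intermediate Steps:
Function('U')(y) = Mul(2, y)
Pow(Add(Mul(Add(-9129, J), Pow(Add(Function('U')(-87), 9409), -1)), 32075), Rational(1, 2)) = Pow(Add(Mul(Add(-9129, 19383), Pow(Add(Mul(2, -87), 9409), -1)), 32075), Rational(1, 2)) = Pow(Add(Mul(10254, Pow(Add(-174, 9409), -1)), 32075), Rational(1, 2)) = Pow(Add(Mul(10254, Pow(9235, -1)), 32075), Rational(1, 2)) = Pow(Add(Mul(10254, Rational(1, 9235)), 32075), Rational(1, 2)) = Pow(Add(Rational(10254, 9235), 32075), Rational(1, 2)) = Pow(Rational(296222879, 9235), Rational(1, 2)) = Mul(Rational(1, 9235), Pow(2735618287565, Rational(1, 2)))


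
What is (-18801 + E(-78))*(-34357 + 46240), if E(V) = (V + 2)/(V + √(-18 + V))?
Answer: -115051455543/515 + 301036*I*√6/515 ≈ -2.234e+8 + 1431.8*I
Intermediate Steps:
E(V) = (2 + V)/(V + √(-18 + V))
(-18801 + E(-78))*(-34357 + 46240) = (-18801 + (2 - 78)/(-78 + √(-18 - 78)))*(-34357 + 46240) = (-18801 - 76/(-78 + √(-96)))*11883 = (-18801 - 76/(-78 + 4*I*√6))*11883 = -223412283 - 903108/(-78 + 4*I*√6)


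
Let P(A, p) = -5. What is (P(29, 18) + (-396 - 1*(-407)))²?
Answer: 36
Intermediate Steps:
(P(29, 18) + (-396 - 1*(-407)))² = (-5 + (-396 - 1*(-407)))² = (-5 + (-396 + 407))² = (-5 + 11)² = 6² = 36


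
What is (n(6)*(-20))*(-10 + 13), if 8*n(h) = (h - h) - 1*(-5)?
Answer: -75/2 ≈ -37.500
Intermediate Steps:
n(h) = 5/8 (n(h) = ((h - h) - 1*(-5))/8 = (0 + 5)/8 = (⅛)*5 = 5/8)
(n(6)*(-20))*(-10 + 13) = ((5/8)*(-20))*(-10 + 13) = -25/2*3 = -75/2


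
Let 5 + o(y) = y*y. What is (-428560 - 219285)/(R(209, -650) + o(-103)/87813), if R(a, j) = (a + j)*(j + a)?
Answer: -5171746635/1552542787 ≈ -3.3311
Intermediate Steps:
o(y) = -5 + y² (o(y) = -5 + y*y = -5 + y²)
R(a, j) = (a + j)² (R(a, j) = (a + j)*(a + j) = (a + j)²)
(-428560 - 219285)/(R(209, -650) + o(-103)/87813) = (-428560 - 219285)/((209 - 650)² + (-5 + (-103)²)/87813) = -647845/((-441)² + (-5 + 10609)*(1/87813)) = -647845/(194481 + 10604*(1/87813)) = -647845/(194481 + 964/7983) = -647845/1552542787/7983 = -647845*7983/1552542787 = -5171746635/1552542787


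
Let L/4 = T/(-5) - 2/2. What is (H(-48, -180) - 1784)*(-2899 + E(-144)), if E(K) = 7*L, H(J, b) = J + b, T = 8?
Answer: 29896308/5 ≈ 5.9793e+6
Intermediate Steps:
L = -52/5 (L = 4*(8/(-5) - 2/2) = 4*(8*(-⅕) - 2*½) = 4*(-8/5 - 1) = 4*(-13/5) = -52/5 ≈ -10.400)
E(K) = -364/5 (E(K) = 7*(-52/5) = -364/5)
(H(-48, -180) - 1784)*(-2899 + E(-144)) = ((-48 - 180) - 1784)*(-2899 - 364/5) = (-228 - 1784)*(-14859/5) = -2012*(-14859/5) = 29896308/5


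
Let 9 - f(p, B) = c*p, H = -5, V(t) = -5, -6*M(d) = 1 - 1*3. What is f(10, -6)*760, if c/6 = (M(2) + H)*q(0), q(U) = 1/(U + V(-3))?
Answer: -35720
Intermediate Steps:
M(d) = ⅓ (M(d) = -(1 - 1*3)/6 = -(1 - 3)/6 = -⅙*(-2) = ⅓)
q(U) = 1/(-5 + U) (q(U) = 1/(U - 5) = 1/(-5 + U))
c = 28/5 (c = 6*((⅓ - 5)/(-5 + 0)) = 6*(-14/3/(-5)) = 6*(-14/3*(-⅕)) = 6*(14/15) = 28/5 ≈ 5.6000)
f(p, B) = 9 - 28*p/5
f(10, -6)*760 = (9 - 28/5*10)*760 = (9 - 56)*760 = -47*760 = -35720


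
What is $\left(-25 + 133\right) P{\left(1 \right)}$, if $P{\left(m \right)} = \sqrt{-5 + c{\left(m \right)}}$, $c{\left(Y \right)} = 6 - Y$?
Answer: $0$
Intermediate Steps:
$P{\left(m \right)} = \sqrt{1 - m}$ ($P{\left(m \right)} = \sqrt{-5 - \left(-6 + m\right)} = \sqrt{1 - m}$)
$\left(-25 + 133\right) P{\left(1 \right)} = \left(-25 + 133\right) \sqrt{1 - 1} = 108 \sqrt{1 - 1} = 108 \sqrt{0} = 108 \cdot 0 = 0$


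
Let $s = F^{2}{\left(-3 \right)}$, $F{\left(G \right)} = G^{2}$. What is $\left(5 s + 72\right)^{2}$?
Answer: $227529$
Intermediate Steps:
$s = 81$ ($s = \left(\left(-3\right)^{2}\right)^{2} = 9^{2} = 81$)
$\left(5 s + 72\right)^{2} = \left(5 \cdot 81 + 72\right)^{2} = \left(405 + 72\right)^{2} = 477^{2} = 227529$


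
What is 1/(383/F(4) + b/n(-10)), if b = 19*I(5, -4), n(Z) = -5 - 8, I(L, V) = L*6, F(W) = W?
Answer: 52/2699 ≈ 0.019266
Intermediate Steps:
I(L, V) = 6*L
n(Z) = -13
b = 570 (b = 19*(6*5) = 19*30 = 570)
1/(383/F(4) + b/n(-10)) = 1/(383/4 + 570/(-13)) = 1/(383*(1/4) + 570*(-1/13)) = 1/(383/4 - 570/13) = 1/(2699/52) = 52/2699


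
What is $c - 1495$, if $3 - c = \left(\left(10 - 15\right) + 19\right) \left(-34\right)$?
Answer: $-1016$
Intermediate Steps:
$c = 479$ ($c = 3 - \left(\left(10 - 15\right) + 19\right) \left(-34\right) = 3 - \left(-5 + 19\right) \left(-34\right) = 3 - 14 \left(-34\right) = 3 - -476 = 3 + 476 = 479$)
$c - 1495 = 479 - 1495 = -1016$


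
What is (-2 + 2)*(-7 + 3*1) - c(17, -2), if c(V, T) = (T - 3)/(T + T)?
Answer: -5/4 ≈ -1.2500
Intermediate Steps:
c(V, T) = (-3 + T)/(2*T) (c(V, T) = (-3 + T)/((2*T)) = (-3 + T)*(1/(2*T)) = (-3 + T)/(2*T))
(-2 + 2)*(-7 + 3*1) - c(17, -2) = (-2 + 2)*(-7 + 3*1) - (-3 - 2)/(2*(-2)) = 0*(-7 + 3) - (-1)*(-5)/(2*2) = 0*(-4) - 1*5/4 = 0 - 5/4 = -5/4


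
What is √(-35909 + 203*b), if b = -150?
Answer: I*√66359 ≈ 257.6*I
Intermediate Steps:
√(-35909 + 203*b) = √(-35909 + 203*(-150)) = √(-35909 - 30450) = √(-66359) = I*√66359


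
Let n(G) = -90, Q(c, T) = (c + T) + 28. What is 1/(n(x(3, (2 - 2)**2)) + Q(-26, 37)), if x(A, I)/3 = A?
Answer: -1/51 ≈ -0.019608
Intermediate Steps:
x(A, I) = 3*A
Q(c, T) = 28 + T + c (Q(c, T) = (T + c) + 28 = 28 + T + c)
1/(n(x(3, (2 - 2)**2)) + Q(-26, 37)) = 1/(-90 + (28 + 37 - 26)) = 1/(-90 + 39) = 1/(-51) = -1/51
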